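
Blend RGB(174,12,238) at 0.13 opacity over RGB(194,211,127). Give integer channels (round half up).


C = α×F + (1-α)×B, with 1-α = 0.87
R: 0.13×174 + 0.87×194 = 22.62 + 168.78 = 191.40 → 191
G: 0.13×12 + 0.87×211 = 1.56 + 183.57 = 185.13 → 185
B: 0.13×238 + 0.87×127 = 30.94 + 110.49 = 141.43 → 141
= RGB(191, 185, 141)


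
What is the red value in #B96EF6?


Color: #B96EF6
R = B9 = 185
G = 6E = 110
B = F6 = 246
Red = 185


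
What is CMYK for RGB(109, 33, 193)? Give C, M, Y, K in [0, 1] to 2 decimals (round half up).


R'=109/255≈0.4275, G'=33/255≈0.1294, B'=193/255≈0.7569
K = 1 - max(R',G',B') = 1 - 193/255 = 62/255 = 0.24313… → 0.24
(1-R'-K)/(1-K) simplifies to (max-R)/max with max = 193:
C = (193-109)/193 = 84/193 = 0.43523… → 0.44
M = (193-33)/193 = 160/193 = 0.82901… → 0.83
Y = (193-193)/193 = 0/193 = 0 → 0.00
= CMYK(0.44, 0.83, 0.00, 0.24)


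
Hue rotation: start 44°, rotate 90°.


New hue = (H + rotation) mod 360
New hue = (44 + 90) mod 360
= 134 mod 360
= 134°


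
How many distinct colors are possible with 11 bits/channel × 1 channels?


Total bits = 11 bits/channel × 1 channels = 11 bits
Distinct colors = 2^11
= 2,048 colors


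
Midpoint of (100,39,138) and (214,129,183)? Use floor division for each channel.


Midpoint: each channel = ⌊(C₁+C₂)/2⌋
R: ⌊(100+214)/2⌋ = 157
G: ⌊(39+129)/2⌋ = 84
B: ⌊(138+183)/2⌋ = 160
= RGB(157, 84, 160)


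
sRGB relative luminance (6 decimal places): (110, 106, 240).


Linearize each channel (sRGB transfer function): c = v/255; c_lin = c/12.92 if c ≤ 0.04045, else ((c+0.055)/1.055)^2.4
  R: 110/255 ≈ 0.431373 > 0.04045 → ((0.431373+0.055)/1.055)^2.4 ≈ 0.155926
  G: 106/255 ≈ 0.415686 > 0.04045 → ((0.415686+0.055)/1.055)^2.4 ≈ 0.144128
  B: 240/255 ≈ 0.941176 > 0.04045 → ((0.941176+0.055)/1.055)^2.4 ≈ 0.871367
R_lin = 0.155926, G_lin = 0.144128, B_lin = 0.871367
L = 0.2126×R + 0.7152×G + 0.0722×B
L = 0.2126×0.155926 + 0.7152×0.144128 + 0.0722×0.871367
L ≈ 0.199143


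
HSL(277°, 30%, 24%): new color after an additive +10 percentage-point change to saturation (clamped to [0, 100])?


Original S = 30%
Adjustment = +10 percentage points
New S = 30 + (10) = 40
Clamp to [0, 100] → 40
= HSL(277°, 40%, 24%)


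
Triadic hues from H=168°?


Triadic: equally spaced at 120° intervals
H1 = 168°
H2 = (168 + 120) mod 360 = 288°
H3 = (168 + 240) mod 360 = 48°
Triadic = 168°, 288°, 48°


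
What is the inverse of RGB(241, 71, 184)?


Invert: (255-R, 255-G, 255-B)
R: 255-241 = 14
G: 255-71 = 184
B: 255-184 = 71
= RGB(14, 184, 71)


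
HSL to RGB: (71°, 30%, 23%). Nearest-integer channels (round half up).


H=71°, S=0.30, L=0.23
C = (1-|2L-1|)×S = (1-|-0.54|)×0.30 = 0.138
H' = H/60 = 71/60 ≈ 1.1833; X = C×(1-|H' mod 2 - 1|) = 0.1127
m = L - C/2 = 0.23 - 0.069 = 0.161
Sector ⌊H'⌋ = 1 → (R',G',B') = (0.1127, 0.138, 0.0)
RGB = ((R'+m)×255, (G'+m)×255, (B'+m)×255) = (69.7935, 76.245, 41.055)
Round half up → RGB(70, 76, 41)


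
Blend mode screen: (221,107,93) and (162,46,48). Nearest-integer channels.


Screen: C = 255 - (255-A)×(255-B)/255, rounded to nearest integer
R: 255 - (255-221)×(255-162)/255 = 255 - 3162/255 ≈ 255 - 12.400 = 242.600 → 243
G: 255 - (255-107)×(255-46)/255 = 255 - 30932/255 ≈ 255 - 121.302 = 133.698 → 134
B: 255 - (255-93)×(255-48)/255 = 255 - 33534/255 ≈ 255 - 131.506 = 123.494 → 123
= RGB(243, 134, 123)


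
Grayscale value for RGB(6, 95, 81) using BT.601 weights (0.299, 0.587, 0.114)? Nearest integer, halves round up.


Gray = 0.299×R + 0.587×G + 0.114×B
Gray = 0.299×6 + 0.587×95 + 0.114×81
Gray = 1.794 + 55.765 + 9.234
Gray = 66.793 → round half up → 67
Gray = 67


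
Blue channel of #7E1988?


Color: #7E1988
R = 7E = 126
G = 19 = 25
B = 88 = 136
Blue = 136


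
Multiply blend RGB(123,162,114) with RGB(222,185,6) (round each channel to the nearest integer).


Multiply: C = A×B/255, rounded to nearest integer
R: 123×222/255 = 27306/255 ≈ 107.082 → 107
G: 162×185/255 = 29970/255 ≈ 117.529 → 118
B: 114×6/255 = 684/255 ≈ 2.682 → 3
= RGB(107, 118, 3)


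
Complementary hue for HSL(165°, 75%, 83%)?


Complement = opposite side of color wheel = hue + 180°
H' = (165 + 180) mod 360 = 345°
S and L unchanged.
= HSL(345°, 75%, 83%)


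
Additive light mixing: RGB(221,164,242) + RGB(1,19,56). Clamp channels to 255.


Additive: each channel = min(255, C₁+C₂)
R: 221+1 = 222 → 222
G: 164+19 = 183 → 183
B: 242+56 = 298 → 255
= RGB(222, 183, 255)


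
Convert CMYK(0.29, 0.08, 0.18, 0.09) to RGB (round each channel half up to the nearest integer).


R = 255 × (1-C) × (1-K) = 255 × 0.71 × 0.91 = 164.7555 → 165
G = 255 × (1-M) × (1-K) = 255 × 0.92 × 0.91 = 213.486 → 213
B = 255 × (1-Y) × (1-K) = 255 × 0.82 × 0.91 = 190.281 → 190
= RGB(165, 213, 190)


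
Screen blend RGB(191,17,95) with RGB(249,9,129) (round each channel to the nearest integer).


Screen: C = 255 - (255-A)×(255-B)/255, rounded to nearest integer
R: 255 - (255-191)×(255-249)/255 = 255 - 384/255 ≈ 255 - 1.506 = 253.494 → 253
G: 255 - (255-17)×(255-9)/255 = 255 - 58548/255 ≈ 255 - 229.600 = 25.400 → 25
B: 255 - (255-95)×(255-129)/255 = 255 - 20160/255 ≈ 255 - 79.059 = 175.941 → 176
= RGB(253, 25, 176)


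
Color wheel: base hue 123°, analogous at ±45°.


Base hue: 123°
Left analog: (123 - 45) mod 360 = 78°
Right analog: (123 + 45) mod 360 = 168°
Analogous hues = 78° and 168°


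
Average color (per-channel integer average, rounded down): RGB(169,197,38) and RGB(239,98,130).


Midpoint: each channel = ⌊(C₁+C₂)/2⌋
R: ⌊(169+239)/2⌋ = 204
G: ⌊(197+98)/2⌋ = 147
B: ⌊(38+130)/2⌋ = 84
= RGB(204, 147, 84)


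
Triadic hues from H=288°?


Triadic: equally spaced at 120° intervals
H1 = 288°
H2 = (288 + 120) mod 360 = 48°
H3 = (288 + 240) mod 360 = 168°
Triadic = 288°, 48°, 168°


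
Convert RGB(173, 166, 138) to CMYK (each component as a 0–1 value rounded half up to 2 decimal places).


R'=173/255≈0.6784, G'=166/255≈0.6510, B'=138/255≈0.5412
K = 1 - max(R',G',B') = 1 - 173/255 = 82/255 = 0.32156… → 0.32
(1-R'-K)/(1-K) simplifies to (max-R)/max with max = 173:
C = (173-173)/173 = 0/173 = 0 → 0.00
M = (173-166)/173 = 7/173 = 0.04046… → 0.04
Y = (173-138)/173 = 35/173 = 0.20231… → 0.20
= CMYK(0.00, 0.04, 0.20, 0.32)


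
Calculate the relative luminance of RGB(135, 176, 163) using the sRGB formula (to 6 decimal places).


Linearize each channel (sRGB transfer function): c = v/255; c_lin = c/12.92 if c ≤ 0.04045, else ((c+0.055)/1.055)^2.4
  R: 135/255 ≈ 0.529412 > 0.04045 → ((0.529412+0.055)/1.055)^2.4 ≈ 0.242281
  G: 176/255 ≈ 0.690196 > 0.04045 → ((0.690196+0.055)/1.055)^2.4 ≈ 0.434154
  B: 163/255 ≈ 0.639216 > 0.04045 → ((0.639216+0.055)/1.055)^2.4 ≈ 0.366253
R_lin = 0.242281, G_lin = 0.434154, B_lin = 0.366253
L = 0.2126×R + 0.7152×G + 0.0722×B
L = 0.2126×0.242281 + 0.7152×0.434154 + 0.0722×0.366253
L ≈ 0.388459


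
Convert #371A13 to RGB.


37 → 55 (R)
1A → 26 (G)
13 → 19 (B)
= RGB(55, 26, 19)


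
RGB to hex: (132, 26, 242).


R = 132 → 84 (hex)
G = 26 → 1A (hex)
B = 242 → F2 (hex)
Hex = #841AF2


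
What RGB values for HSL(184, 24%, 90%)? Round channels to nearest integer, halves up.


H=184°, S=0.24, L=0.90
C = (1-|2L-1|)×S = (1-|0.80|)×0.24 = 0.048
H' = H/60 = 184/60 ≈ 3.0667; X = C×(1-|H' mod 2 - 1|) = 0.0448
m = L - C/2 = 0.90 - 0.024 = 0.876
Sector ⌊H'⌋ = 3 → (R',G',B') = (0.0, 0.0448, 0.048)
RGB = ((R'+m)×255, (G'+m)×255, (B'+m)×255) = (223.38, 234.804, 235.62)
Round half up → RGB(223, 235, 236)


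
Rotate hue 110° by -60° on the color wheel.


New hue = (H + rotation) mod 360
New hue = (110 -60) mod 360
= 50 mod 360
= 50°


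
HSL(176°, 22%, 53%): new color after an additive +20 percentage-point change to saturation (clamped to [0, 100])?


Original S = 22%
Adjustment = +20 percentage points
New S = 22 + (20) = 42
Clamp to [0, 100] → 42
= HSL(176°, 42%, 53%)


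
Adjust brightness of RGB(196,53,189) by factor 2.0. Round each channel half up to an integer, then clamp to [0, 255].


Multiply each channel by 2.0, round half up, clamp to [0, 255]
R: 196×2.0 = 392 → clamp → 255
G: 53×2.0 = 106
B: 189×2.0 = 378 → clamp → 255
= RGB(255, 106, 255)


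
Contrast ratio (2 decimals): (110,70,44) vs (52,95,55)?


Linearize each sRGB channel c=v/255: c/12.92 if c ≤ 0.04045 else ((c+0.055)/1.055)^2.4
L = 0.2126×R_lin + 0.7152×G_lin + 0.0722×B_lin
Color 1 (110,70,44):
  R=110: 110/255≈0.4314 > 0.04045 → ((0.4314+0.055)/1.055)^2.4 ≈ 0.15593
  G=70: 70/255≈0.2745 > 0.04045 → ((0.2745+0.055)/1.055)^2.4 ≈ 0.06125
  B=44: 44/255≈0.1725 > 0.04045 → ((0.1725+0.055)/1.055)^2.4 ≈ 0.02519
  L1 = 0.2126×0.15593 + 0.7152×0.06125 + 0.0722×0.02519 ≈ 0.07877
Color 2 (52,95,55):
  R=52: 52/255≈0.2039 > 0.04045 → ((0.2039+0.055)/1.055)^2.4 ≈ 0.03434
  G=95: 95/255≈0.3725 > 0.04045 → ((0.3725+0.055)/1.055)^2.4 ≈ 0.11444
  B=55: 55/255≈0.2157 > 0.04045 → ((0.2157+0.055)/1.055)^2.4 ≈ 0.03820
  L2 = 0.2126×0.03434 + 0.7152×0.11444 + 0.0722×0.03820 ≈ 0.09190
Lighter = 0.09190, Darker = 0.07877
Ratio = (L_lighter + 0.05) / (L_darker + 0.05)
Ratio = (0.09190 + 0.05) / (0.07877 + 0.05) = 0.14190 / 0.12877 ≈ 1.1020
Ratio ≈ 1.10:1


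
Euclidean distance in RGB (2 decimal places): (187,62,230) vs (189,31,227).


d = √[(R₁-R₂)² + (G₁-G₂)² + (B₁-B₂)²]
d = √[(187-189)² + (62-31)² + (230-227)²]
d = √[4 + 961 + 9]
d = √974
d ≈ 31.21


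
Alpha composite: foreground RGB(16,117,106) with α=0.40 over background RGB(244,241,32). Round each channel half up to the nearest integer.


C = α×F + (1-α)×B, with 1-α = 0.60
R: 0.40×16 + 0.60×244 = 6.40 + 146.40 = 152.80 → 153
G: 0.40×117 + 0.60×241 = 46.80 + 144.60 = 191.40 → 191
B: 0.40×106 + 0.60×32 = 42.40 + 19.20 = 61.60 → 62
= RGB(153, 191, 62)


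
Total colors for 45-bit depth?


Colors = 2^bits = 2^45
= 35,184,372,088,832 colors


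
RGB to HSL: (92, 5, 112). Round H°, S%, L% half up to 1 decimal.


Normalize: R'=92/255≈0.3608, G'=5/255≈0.0196, B'=112/255≈0.4392
Max=112/255, Min=5/255, Δ=Max-Min=107/255
L = (Max+Min)/2 = (112+5)/510 = 117/510 = 0.22941… → L = 22.9%
L ≤ 0.5 → S = Δ/(Max+Min) = 107/(112+5) = 107/117 = 0.91452… → S = 91.5%
(the 1/255 factors cancel in S and H, so raw channel differences can be used)
Max is B' → H = 60 × ((R-G)/Δ + 4) = 60 × ((92-5)/107 + 4)
  87/107 + 4 = 0.8130… + 4 = 4.8130…
  H = 60 × 4.8130… = 288.785…° → H = 288.8°
= HSL(288.8°, 91.5%, 22.9%)


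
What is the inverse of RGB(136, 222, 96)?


Invert: (255-R, 255-G, 255-B)
R: 255-136 = 119
G: 255-222 = 33
B: 255-96 = 159
= RGB(119, 33, 159)


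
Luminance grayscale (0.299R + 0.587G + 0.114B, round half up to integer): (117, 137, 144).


Gray = 0.299×R + 0.587×G + 0.114×B
Gray = 0.299×117 + 0.587×137 + 0.114×144
Gray = 34.983 + 80.419 + 16.416
Gray = 131.818 → round half up → 132
Gray = 132


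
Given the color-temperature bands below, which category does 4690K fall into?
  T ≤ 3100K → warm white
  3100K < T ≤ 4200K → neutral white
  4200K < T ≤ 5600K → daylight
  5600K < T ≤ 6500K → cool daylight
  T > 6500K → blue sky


Temperature: 4690K
4200K < 4690K ≤ 5600K → daylight
Classification: daylight


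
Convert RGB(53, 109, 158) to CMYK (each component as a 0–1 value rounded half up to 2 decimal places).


R'=53/255≈0.2078, G'=109/255≈0.4275, B'=158/255≈0.6196
K = 1 - max(R',G',B') = 1 - 158/255 = 97/255 = 0.38039… → 0.38
(1-R'-K)/(1-K) simplifies to (max-R)/max with max = 158:
C = (158-53)/158 = 105/158 = 0.66455… → 0.66
M = (158-109)/158 = 49/158 = 0.31012… → 0.31
Y = (158-158)/158 = 0/158 = 0 → 0.00
= CMYK(0.66, 0.31, 0.00, 0.38)


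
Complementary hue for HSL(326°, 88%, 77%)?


Complement = opposite side of color wheel = hue + 180°
H' = (326 + 180) mod 360 = 146°
S and L unchanged.
= HSL(146°, 88%, 77%)


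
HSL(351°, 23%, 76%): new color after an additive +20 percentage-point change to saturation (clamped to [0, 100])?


Original S = 23%
Adjustment = +20 percentage points
New S = 23 + (20) = 43
Clamp to [0, 100] → 43
= HSL(351°, 43%, 76%)


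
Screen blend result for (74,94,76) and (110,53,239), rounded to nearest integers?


Screen: C = 255 - (255-A)×(255-B)/255, rounded to nearest integer
R: 255 - (255-74)×(255-110)/255 = 255 - 26245/255 ≈ 255 - 102.922 = 152.078 → 152
G: 255 - (255-94)×(255-53)/255 = 255 - 32522/255 ≈ 255 - 127.537 = 127.463 → 127
B: 255 - (255-76)×(255-239)/255 = 255 - 2864/255 ≈ 255 - 11.231 = 243.769 → 244
= RGB(152, 127, 244)


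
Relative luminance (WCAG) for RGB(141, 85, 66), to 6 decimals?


Linearize each channel (sRGB transfer function): c = v/255; c_lin = c/12.92 if c ≤ 0.04045, else ((c+0.055)/1.055)^2.4
  R: 141/255 ≈ 0.552941 > 0.04045 → ((0.552941+0.055)/1.055)^2.4 ≈ 0.266356
  G: 85/255 ≈ 0.333333 > 0.04045 → ((0.333333+0.055)/1.055)^2.4 ≈ 0.090842
  B: 66/255 ≈ 0.258824 > 0.04045 → ((0.258824+0.055)/1.055)^2.4 ≈ 0.054480
R_lin = 0.266356, G_lin = 0.090842, B_lin = 0.054480
L = 0.2126×R + 0.7152×G + 0.0722×B
L = 0.2126×0.266356 + 0.7152×0.090842 + 0.0722×0.054480
L ≈ 0.125531


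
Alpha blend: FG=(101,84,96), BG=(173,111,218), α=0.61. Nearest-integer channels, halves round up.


C = α×F + (1-α)×B, with 1-α = 0.39
R: 0.61×101 + 0.39×173 = 61.61 + 67.47 = 129.08 → 129
G: 0.61×84 + 0.39×111 = 51.24 + 43.29 = 94.53 → 95
B: 0.61×96 + 0.39×218 = 58.56 + 85.02 = 143.58 → 144
= RGB(129, 95, 144)


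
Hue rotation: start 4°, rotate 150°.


New hue = (H + rotation) mod 360
New hue = (4 + 150) mod 360
= 154 mod 360
= 154°


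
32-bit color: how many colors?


Colors = 2^bits = 2^32
= 4,294,967,296 colors


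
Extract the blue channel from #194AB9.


Color: #194AB9
R = 19 = 25
G = 4A = 74
B = B9 = 185
Blue = 185


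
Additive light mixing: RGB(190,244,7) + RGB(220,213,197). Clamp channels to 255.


Additive: each channel = min(255, C₁+C₂)
R: 190+220 = 410 → 255
G: 244+213 = 457 → 255
B: 7+197 = 204 → 204
= RGB(255, 255, 204)


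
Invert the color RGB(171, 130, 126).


Invert: (255-R, 255-G, 255-B)
R: 255-171 = 84
G: 255-130 = 125
B: 255-126 = 129
= RGB(84, 125, 129)


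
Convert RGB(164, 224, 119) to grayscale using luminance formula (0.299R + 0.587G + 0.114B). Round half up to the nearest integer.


Gray = 0.299×R + 0.587×G + 0.114×B
Gray = 0.299×164 + 0.587×224 + 0.114×119
Gray = 49.036 + 131.488 + 13.566
Gray = 194.090 → round half up → 194
Gray = 194


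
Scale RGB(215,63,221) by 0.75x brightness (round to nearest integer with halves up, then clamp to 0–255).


Multiply each channel by 0.75, round half up, clamp to [0, 255]
R: 215×0.75 = 161.25 → round → 161
G: 63×0.75 = 47.25 → round → 47
B: 221×0.75 = 165.75 → round → 166
= RGB(161, 47, 166)


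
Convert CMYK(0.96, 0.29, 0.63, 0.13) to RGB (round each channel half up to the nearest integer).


R = 255 × (1-C) × (1-K) = 255 × 0.04 × 0.87 = 8.874 → 9
G = 255 × (1-M) × (1-K) = 255 × 0.71 × 0.87 = 157.5135 → 158
B = 255 × (1-Y) × (1-K) = 255 × 0.37 × 0.87 = 82.0845 → 82
= RGB(9, 158, 82)


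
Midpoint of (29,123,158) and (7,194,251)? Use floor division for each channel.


Midpoint: each channel = ⌊(C₁+C₂)/2⌋
R: ⌊(29+7)/2⌋ = 18
G: ⌊(123+194)/2⌋ = 158
B: ⌊(158+251)/2⌋ = 204
= RGB(18, 158, 204)


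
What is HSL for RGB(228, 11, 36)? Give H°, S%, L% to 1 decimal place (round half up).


Normalize: R'=228/255≈0.8941, G'=11/255≈0.0431, B'=36/255≈0.1412
Max=228/255, Min=11/255, Δ=Max-Min=217/255
L = (Max+Min)/2 = (228+11)/510 = 239/510 = 0.46862… → L = 46.9%
L ≤ 0.5 → S = Δ/(Max+Min) = 217/(228+11) = 217/239 = 0.90794… → S = 90.8%
(the 1/255 factors cancel in S and H, so raw channel differences can be used)
Max is R' → H = 60 × (((G-B)/Δ) mod 6) = 60 × (((11-36)/217) mod 6)
  (-25)/217 = -0.1152…; negative, so add 6 → 5.8847…
  H = 60 × 5.8847… = 353.087…° → H = 353.1°
= HSL(353.1°, 90.8%, 46.9%)


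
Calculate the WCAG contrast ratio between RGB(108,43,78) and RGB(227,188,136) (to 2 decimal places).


Linearize each sRGB channel c=v/255: c/12.92 if c ≤ 0.04045 else ((c+0.055)/1.055)^2.4
L = 0.2126×R_lin + 0.7152×G_lin + 0.0722×B_lin
Color 1 (108,43,78):
  R=108: 108/255≈0.4235 > 0.04045 → ((0.4235+0.055)/1.055)^2.4 ≈ 0.14996
  G=43: 43/255≈0.1686 > 0.04045 → ((0.1686+0.055)/1.055)^2.4 ≈ 0.02416
  B=78: 78/255≈0.3059 > 0.04045 → ((0.3059+0.055)/1.055)^2.4 ≈ 0.07619
  L1 = 0.2126×0.14996 + 0.7152×0.02416 + 0.0722×0.07619 ≈ 0.05466
Color 2 (227,188,136):
  R=227: 227/255≈0.8902 > 0.04045 → ((0.8902+0.055)/1.055)^2.4 ≈ 0.76815
  G=188: 188/255≈0.7373 > 0.04045 → ((0.7373+0.055)/1.055)^2.4 ≈ 0.50289
  B=136: 136/255≈0.5333 > 0.04045 → ((0.5333+0.055)/1.055)^2.4 ≈ 0.24620
  L2 = 0.2126×0.76815 + 0.7152×0.50289 + 0.0722×0.24620 ≈ 0.54075
Lighter = 0.54075, Darker = 0.05466
Ratio = (L_lighter + 0.05) / (L_darker + 0.05)
Ratio = (0.54075 + 0.05) / (0.05466 + 0.05) = 0.59075 / 0.10466 ≈ 5.6445
Ratio ≈ 5.64:1


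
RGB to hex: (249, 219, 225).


R = 249 → F9 (hex)
G = 219 → DB (hex)
B = 225 → E1 (hex)
Hex = #F9DBE1


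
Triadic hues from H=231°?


Triadic: equally spaced at 120° intervals
H1 = 231°
H2 = (231 + 120) mod 360 = 351°
H3 = (231 + 240) mod 360 = 111°
Triadic = 231°, 351°, 111°


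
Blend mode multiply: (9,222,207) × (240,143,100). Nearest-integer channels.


Multiply: C = A×B/255, rounded to nearest integer
R: 9×240/255 = 2160/255 ≈ 8.471 → 8
G: 222×143/255 = 31746/255 ≈ 124.494 → 124
B: 207×100/255 = 20700/255 ≈ 81.176 → 81
= RGB(8, 124, 81)


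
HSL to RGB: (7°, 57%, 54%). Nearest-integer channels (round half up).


H=7°, S=0.57, L=0.54
C = (1-|2L-1|)×S = (1-|0.08|)×0.57 = 0.5244
H' = H/60 = 7/60 ≈ 0.1167; X = C×(1-|H' mod 2 - 1|) = 0.06118
m = L - C/2 = 0.54 - 0.2622 = 0.2778
Sector ⌊H'⌋ = 0 → (R',G',B') = (0.5244, 0.06118, 0.0)
RGB = ((R'+m)×255, (G'+m)×255, (B'+m)×255) = (204.561, 86.4399, 70.839)
Round half up → RGB(205, 86, 71)


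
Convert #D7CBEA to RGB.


D7 → 215 (R)
CB → 203 (G)
EA → 234 (B)
= RGB(215, 203, 234)


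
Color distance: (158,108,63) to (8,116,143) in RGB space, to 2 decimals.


d = √[(R₁-R₂)² + (G₁-G₂)² + (B₁-B₂)²]
d = √[(158-8)² + (108-116)² + (63-143)²]
d = √[22500 + 64 + 6400]
d = √28964
d ≈ 170.19


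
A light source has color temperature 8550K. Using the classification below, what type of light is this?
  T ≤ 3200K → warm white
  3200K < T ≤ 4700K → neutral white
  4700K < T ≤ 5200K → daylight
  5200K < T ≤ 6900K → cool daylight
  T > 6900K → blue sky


Temperature: 8550K
8550K > 6900K → blue sky
Classification: blue sky


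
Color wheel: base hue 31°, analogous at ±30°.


Base hue: 31°
Left analog: (31 - 30) mod 360 = 1°
Right analog: (31 + 30) mod 360 = 61°
Analogous hues = 1° and 61°


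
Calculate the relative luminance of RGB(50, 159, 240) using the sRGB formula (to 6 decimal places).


Linearize each channel (sRGB transfer function): c = v/255; c_lin = c/12.92 if c ≤ 0.04045, else ((c+0.055)/1.055)^2.4
  R: 50/255 ≈ 0.196078 > 0.04045 → ((0.196078+0.055)/1.055)^2.4 ≈ 0.031896
  G: 159/255 ≈ 0.623529 > 0.04045 → ((0.623529+0.055)/1.055)^2.4 ≈ 0.346704
  B: 240/255 ≈ 0.941176 > 0.04045 → ((0.941176+0.055)/1.055)^2.4 ≈ 0.871367
R_lin = 0.031896, G_lin = 0.346704, B_lin = 0.871367
L = 0.2126×R + 0.7152×G + 0.0722×B
L = 0.2126×0.031896 + 0.7152×0.346704 + 0.0722×0.871367
L ≈ 0.317657


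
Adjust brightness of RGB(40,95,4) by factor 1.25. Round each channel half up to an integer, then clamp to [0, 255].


Multiply each channel by 1.25, round half up, clamp to [0, 255]
R: 40×1.25 = 50
G: 95×1.25 = 118.75 → round → 119
B: 4×1.25 = 5
= RGB(50, 119, 5)


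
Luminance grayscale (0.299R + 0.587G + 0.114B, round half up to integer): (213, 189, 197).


Gray = 0.299×R + 0.587×G + 0.114×B
Gray = 0.299×213 + 0.587×189 + 0.114×197
Gray = 63.687 + 110.943 + 22.458
Gray = 197.088 → round half up → 197
Gray = 197


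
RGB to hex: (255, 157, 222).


R = 255 → FF (hex)
G = 157 → 9D (hex)
B = 222 → DE (hex)
Hex = #FF9DDE


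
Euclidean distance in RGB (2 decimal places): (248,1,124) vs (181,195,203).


d = √[(R₁-R₂)² + (G₁-G₂)² + (B₁-B₂)²]
d = √[(248-181)² + (1-195)² + (124-203)²]
d = √[4489 + 37636 + 6241]
d = √48366
d ≈ 219.92


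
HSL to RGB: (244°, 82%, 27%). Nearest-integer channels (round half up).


H=244°, S=0.82, L=0.27
C = (1-|2L-1|)×S = (1-|-0.46|)×0.82 = 0.4428
H' = H/60 = 244/60 ≈ 4.0667; X = C×(1-|H' mod 2 - 1|) = 0.02952
m = L - C/2 = 0.27 - 0.2214 = 0.0486
Sector ⌊H'⌋ = 4 → (R',G',B') = (0.02952, 0.0, 0.4428)
RGB = ((R'+m)×255, (G'+m)×255, (B'+m)×255) = (19.9206, 12.393, 125.307)
Round half up → RGB(20, 12, 125)


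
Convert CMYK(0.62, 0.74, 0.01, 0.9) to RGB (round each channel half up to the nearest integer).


R = 255 × (1-C) × (1-K) = 255 × 0.38 × 0.10 = 9.69 → 10
G = 255 × (1-M) × (1-K) = 255 × 0.26 × 0.10 = 6.63 → 7
B = 255 × (1-Y) × (1-K) = 255 × 0.99 × 0.10 = 25.245 → 25
= RGB(10, 7, 25)


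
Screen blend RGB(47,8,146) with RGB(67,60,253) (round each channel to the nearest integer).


Screen: C = 255 - (255-A)×(255-B)/255, rounded to nearest integer
R: 255 - (255-47)×(255-67)/255 = 255 - 39104/255 ≈ 255 - 153.349 = 101.651 → 102
G: 255 - (255-8)×(255-60)/255 = 255 - 48165/255 ≈ 255 - 188.882 = 66.118 → 66
B: 255 - (255-146)×(255-253)/255 = 255 - 218/255 ≈ 255 - 0.855 = 254.145 → 254
= RGB(102, 66, 254)


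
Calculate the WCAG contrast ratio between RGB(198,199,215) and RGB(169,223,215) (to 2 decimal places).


Linearize each sRGB channel c=v/255: c/12.92 if c ≤ 0.04045 else ((c+0.055)/1.055)^2.4
L = 0.2126×R_lin + 0.7152×G_lin + 0.0722×B_lin
Color 1 (198,199,215):
  R=198: 198/255≈0.7765 > 0.04045 → ((0.7765+0.055)/1.055)^2.4 ≈ 0.56471
  G=199: 199/255≈0.7804 > 0.04045 → ((0.7804+0.055)/1.055)^2.4 ≈ 0.57112
  B=215: 215/255≈0.8431 > 0.04045 → ((0.8431+0.055)/1.055)^2.4 ≈ 0.67954
  L1 = 0.2126×0.56471 + 0.7152×0.57112 + 0.0722×0.67954 ≈ 0.57759
Color 2 (169,223,215):
  R=169: 169/255≈0.6627 > 0.04045 → ((0.6627+0.055)/1.055)^2.4 ≈ 0.39676
  G=223: 223/255≈0.8745 > 0.04045 → ((0.8745+0.055)/1.055)^2.4 ≈ 0.73791
  B=215: 215/255≈0.8431 > 0.04045 → ((0.8431+0.055)/1.055)^2.4 ≈ 0.67954
  L2 = 0.2126×0.39676 + 0.7152×0.73791 + 0.0722×0.67954 ≈ 0.66117
Lighter = 0.66117, Darker = 0.57759
Ratio = (L_lighter + 0.05) / (L_darker + 0.05)
Ratio = (0.66117 + 0.05) / (0.57759 + 0.05) = 0.71117 / 0.62759 ≈ 1.1332
Ratio ≈ 1.13:1


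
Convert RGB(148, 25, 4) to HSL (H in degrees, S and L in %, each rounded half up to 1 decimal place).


Normalize: R'=148/255≈0.5804, G'=25/255≈0.0980, B'=4/255≈0.0157
Max=148/255, Min=4/255, Δ=Max-Min=144/255
L = (Max+Min)/2 = (148+4)/510 = 152/510 = 0.29803… → L = 29.8%
L ≤ 0.5 → S = Δ/(Max+Min) = 144/(148+4) = 144/152 = 0.94736… → S = 94.7%
(the 1/255 factors cancel in S and H, so raw channel differences can be used)
Max is R' → H = 60 × (((G-B)/Δ) mod 6) = 60 × (((25-4)/144) mod 6)
  21/144 = 0.1458…
  H = 60 × 0.1458… = 8.75° → H = 8.8°
= HSL(8.8°, 94.7%, 29.8%)


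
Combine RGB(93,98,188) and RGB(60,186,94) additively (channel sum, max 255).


Additive: each channel = min(255, C₁+C₂)
R: 93+60 = 153 → 153
G: 98+186 = 284 → 255
B: 188+94 = 282 → 255
= RGB(153, 255, 255)


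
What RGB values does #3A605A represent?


3A → 58 (R)
60 → 96 (G)
5A → 90 (B)
= RGB(58, 96, 90)


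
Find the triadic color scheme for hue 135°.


Triadic: equally spaced at 120° intervals
H1 = 135°
H2 = (135 + 120) mod 360 = 255°
H3 = (135 + 240) mod 360 = 15°
Triadic = 135°, 255°, 15°


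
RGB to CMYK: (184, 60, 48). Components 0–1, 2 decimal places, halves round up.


R'=184/255≈0.7216, G'=60/255≈0.2353, B'=48/255≈0.1882
K = 1 - max(R',G',B') = 1 - 184/255 = 71/255 = 0.27843… → 0.28
(1-R'-K)/(1-K) simplifies to (max-R)/max with max = 184:
C = (184-184)/184 = 0/184 = 0 → 0.00
M = (184-60)/184 = 124/184 = 0.67391… → 0.67
Y = (184-48)/184 = 136/184 = 0.73913… → 0.74
= CMYK(0.00, 0.67, 0.74, 0.28)


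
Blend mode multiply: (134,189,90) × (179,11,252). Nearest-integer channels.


Multiply: C = A×B/255, rounded to nearest integer
R: 134×179/255 = 23986/255 ≈ 94.063 → 94
G: 189×11/255 = 2079/255 ≈ 8.153 → 8
B: 90×252/255 = 22680/255 ≈ 88.941 → 89
= RGB(94, 8, 89)


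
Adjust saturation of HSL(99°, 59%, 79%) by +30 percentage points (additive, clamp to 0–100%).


Original S = 59%
Adjustment = +30 percentage points
New S = 59 + (30) = 89
Clamp to [0, 100] → 89
= HSL(99°, 89%, 79%)


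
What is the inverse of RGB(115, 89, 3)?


Invert: (255-R, 255-G, 255-B)
R: 255-115 = 140
G: 255-89 = 166
B: 255-3 = 252
= RGB(140, 166, 252)


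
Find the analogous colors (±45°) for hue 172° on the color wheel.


Base hue: 172°
Left analog: (172 - 45) mod 360 = 127°
Right analog: (172 + 45) mod 360 = 217°
Analogous hues = 127° and 217°


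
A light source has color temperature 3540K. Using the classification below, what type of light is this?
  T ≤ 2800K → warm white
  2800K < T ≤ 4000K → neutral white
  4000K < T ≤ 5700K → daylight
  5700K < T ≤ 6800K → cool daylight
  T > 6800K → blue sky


Temperature: 3540K
2800K < 3540K ≤ 4000K → neutral white
Classification: neutral white


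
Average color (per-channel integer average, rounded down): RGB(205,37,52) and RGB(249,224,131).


Midpoint: each channel = ⌊(C₁+C₂)/2⌋
R: ⌊(205+249)/2⌋ = 227
G: ⌊(37+224)/2⌋ = 130
B: ⌊(52+131)/2⌋ = 91
= RGB(227, 130, 91)


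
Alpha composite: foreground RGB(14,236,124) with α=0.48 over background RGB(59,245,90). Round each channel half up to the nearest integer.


C = α×F + (1-α)×B, with 1-α = 0.52
R: 0.48×14 + 0.52×59 = 6.72 + 30.68 = 37.40 → 37
G: 0.48×236 + 0.52×245 = 113.28 + 127.40 = 240.68 → 241
B: 0.48×124 + 0.52×90 = 59.52 + 46.80 = 106.32 → 106
= RGB(37, 241, 106)


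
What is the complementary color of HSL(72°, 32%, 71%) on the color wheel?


Complement = opposite side of color wheel = hue + 180°
H' = (72 + 180) mod 360 = 252°
S and L unchanged.
= HSL(252°, 32%, 71%)


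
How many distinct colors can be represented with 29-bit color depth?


Colors = 2^bits = 2^29
= 536,870,912 colors


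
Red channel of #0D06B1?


Color: #0D06B1
R = 0D = 13
G = 06 = 6
B = B1 = 177
Red = 13


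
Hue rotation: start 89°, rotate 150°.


New hue = (H + rotation) mod 360
New hue = (89 + 150) mod 360
= 239 mod 360
= 239°


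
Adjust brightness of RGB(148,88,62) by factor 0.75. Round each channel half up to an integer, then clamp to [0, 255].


Multiply each channel by 0.75, round half up, clamp to [0, 255]
R: 148×0.75 = 111
G: 88×0.75 = 66
B: 62×0.75 = 46.5 → round → 47
= RGB(111, 66, 47)


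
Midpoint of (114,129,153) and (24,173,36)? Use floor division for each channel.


Midpoint: each channel = ⌊(C₁+C₂)/2⌋
R: ⌊(114+24)/2⌋ = 69
G: ⌊(129+173)/2⌋ = 151
B: ⌊(153+36)/2⌋ = 94
= RGB(69, 151, 94)


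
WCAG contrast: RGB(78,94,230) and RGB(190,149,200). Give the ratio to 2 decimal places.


Linearize each sRGB channel c=v/255: c/12.92 if c ≤ 0.04045 else ((c+0.055)/1.055)^2.4
L = 0.2126×R_lin + 0.7152×G_lin + 0.0722×B_lin
Color 1 (78,94,230):
  R=78: 78/255≈0.3059 > 0.04045 → ((0.3059+0.055)/1.055)^2.4 ≈ 0.07619
  G=94: 94/255≈0.3686 > 0.04045 → ((0.3686+0.055)/1.055)^2.4 ≈ 0.11193
  B=230: 230/255≈0.9020 > 0.04045 → ((0.9020+0.055)/1.055)^2.4 ≈ 0.79130
  L1 = 0.2126×0.07619 + 0.7152×0.11193 + 0.0722×0.79130 ≈ 0.15338
Color 2 (190,149,200):
  R=190: 190/255≈0.7451 > 0.04045 → ((0.7451+0.055)/1.055)^2.4 ≈ 0.51492
  G=149: 149/255≈0.5843 > 0.04045 → ((0.5843+0.055)/1.055)^2.4 ≈ 0.30054
  B=200: 200/255≈0.7843 > 0.04045 → ((0.7843+0.055)/1.055)^2.4 ≈ 0.57758
  L2 = 0.2126×0.51492 + 0.7152×0.30054 + 0.0722×0.57758 ≈ 0.36612
Lighter = 0.36612, Darker = 0.15338
Ratio = (L_lighter + 0.05) / (L_darker + 0.05)
Ratio = (0.36612 + 0.05) / (0.15338 + 0.05) = 0.41612 / 0.20338 ≈ 2.0460
Ratio ≈ 2.05:1


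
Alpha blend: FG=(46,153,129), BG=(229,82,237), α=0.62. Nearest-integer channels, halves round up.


C = α×F + (1-α)×B, with 1-α = 0.38
R: 0.62×46 + 0.38×229 = 28.52 + 87.02 = 115.54 → 116
G: 0.62×153 + 0.38×82 = 94.86 + 31.16 = 126.02 → 126
B: 0.62×129 + 0.38×237 = 79.98 + 90.06 = 170.04 → 170
= RGB(116, 126, 170)


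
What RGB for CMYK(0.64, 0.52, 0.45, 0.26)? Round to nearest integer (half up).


R = 255 × (1-C) × (1-K) = 255 × 0.36 × 0.74 = 67.932 → 68
G = 255 × (1-M) × (1-K) = 255 × 0.48 × 0.74 = 90.576 → 91
B = 255 × (1-Y) × (1-K) = 255 × 0.55 × 0.74 = 103.785 → 104
= RGB(68, 91, 104)


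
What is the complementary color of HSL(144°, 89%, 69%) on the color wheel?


Complement = opposite side of color wheel = hue + 180°
H' = (144 + 180) mod 360 = 324°
S and L unchanged.
= HSL(324°, 89%, 69%)


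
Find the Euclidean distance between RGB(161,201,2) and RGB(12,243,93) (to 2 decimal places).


d = √[(R₁-R₂)² + (G₁-G₂)² + (B₁-B₂)²]
d = √[(161-12)² + (201-243)² + (2-93)²]
d = √[22201 + 1764 + 8281]
d = √32246
d ≈ 179.57


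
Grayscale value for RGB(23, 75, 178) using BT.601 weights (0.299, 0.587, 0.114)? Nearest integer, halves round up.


Gray = 0.299×R + 0.587×G + 0.114×B
Gray = 0.299×23 + 0.587×75 + 0.114×178
Gray = 6.877 + 44.025 + 20.292
Gray = 71.194 → round half up → 71
Gray = 71


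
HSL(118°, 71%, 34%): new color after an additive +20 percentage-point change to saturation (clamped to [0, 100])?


Original S = 71%
Adjustment = +20 percentage points
New S = 71 + (20) = 91
Clamp to [0, 100] → 91
= HSL(118°, 91%, 34%)


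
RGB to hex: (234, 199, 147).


R = 234 → EA (hex)
G = 199 → C7 (hex)
B = 147 → 93 (hex)
Hex = #EAC793


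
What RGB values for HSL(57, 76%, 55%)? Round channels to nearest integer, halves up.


H=57°, S=0.76, L=0.55
C = (1-|2L-1|)×S = (1-|0.10|)×0.76 = 0.684
H' = H/60 = 57/60 ≈ 0.9500; X = C×(1-|H' mod 2 - 1|) = 0.6498
m = L - C/2 = 0.55 - 0.342 = 0.208
Sector ⌊H'⌋ = 0 → (R',G',B') = (0.684, 0.6498, 0.0)
RGB = ((R'+m)×255, (G'+m)×255, (B'+m)×255) = (227.46, 218.739, 53.04)
Round half up → RGB(227, 219, 53)


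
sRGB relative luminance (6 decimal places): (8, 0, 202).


Linearize each channel (sRGB transfer function): c = v/255; c_lin = c/12.92 if c ≤ 0.04045, else ((c+0.055)/1.055)^2.4
  R: 8/255 ≈ 0.031373 ≤ 0.04045 → 0.031373/12.92 ≈ 0.002428
  G: 0/255 ≈ 0.000000 ≤ 0.04045 → 0.000000/12.92 ≈ 0.000000
  B: 202/255 ≈ 0.792157 > 0.04045 → ((0.792157+0.055)/1.055)^2.4 ≈ 0.590619
R_lin = 0.002428, G_lin = 0.000000, B_lin = 0.590619
L = 0.2126×R + 0.7152×G + 0.0722×B
L = 0.2126×0.002428 + 0.7152×0.000000 + 0.0722×0.590619
L ≈ 0.043159


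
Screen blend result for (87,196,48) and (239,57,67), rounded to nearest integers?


Screen: C = 255 - (255-A)×(255-B)/255, rounded to nearest integer
R: 255 - (255-87)×(255-239)/255 = 255 - 2688/255 ≈ 255 - 10.541 = 244.459 → 244
G: 255 - (255-196)×(255-57)/255 = 255 - 11682/255 ≈ 255 - 45.812 = 209.188 → 209
B: 255 - (255-48)×(255-67)/255 = 255 - 38916/255 ≈ 255 - 152.612 = 102.388 → 102
= RGB(244, 209, 102)


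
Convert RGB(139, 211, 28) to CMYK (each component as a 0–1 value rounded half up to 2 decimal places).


R'=139/255≈0.5451, G'=211/255≈0.8275, B'=28/255≈0.1098
K = 1 - max(R',G',B') = 1 - 211/255 = 44/255 = 0.17254… → 0.17
(1-R'-K)/(1-K) simplifies to (max-R)/max with max = 211:
C = (211-139)/211 = 72/211 = 0.34123… → 0.34
M = (211-211)/211 = 0/211 = 0 → 0.00
Y = (211-28)/211 = 183/211 = 0.86729… → 0.87
= CMYK(0.34, 0.00, 0.87, 0.17)


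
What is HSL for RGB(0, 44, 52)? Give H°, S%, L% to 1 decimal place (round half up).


Normalize: R'=0/255≈0.0000, G'=44/255≈0.1725, B'=52/255≈0.2039
Max=52/255, Min=0/255, Δ=Max-Min=52/255
L = (Max+Min)/2 = (52+0)/510 = 52/510 = 0.10196… → L = 10.2%
L ≤ 0.5 → S = Δ/(Max+Min) = 52/(52+0) = 52/52 = 1 → S = 100.0%
(the 1/255 factors cancel in S and H, so raw channel differences can be used)
Max is B' → H = 60 × ((R-G)/Δ + 4) = 60 × ((0-44)/52 + 4)
  -44/52 + 4 = -0.8461… + 4 = 3.1538…
  H = 60 × 3.1538… = 189.230…° → H = 189.2°
= HSL(189.2°, 100.0%, 10.2%)


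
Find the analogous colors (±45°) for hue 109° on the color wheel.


Base hue: 109°
Left analog: (109 - 45) mod 360 = 64°
Right analog: (109 + 45) mod 360 = 154°
Analogous hues = 64° and 154°


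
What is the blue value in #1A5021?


Color: #1A5021
R = 1A = 26
G = 50 = 80
B = 21 = 33
Blue = 33


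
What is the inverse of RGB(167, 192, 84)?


Invert: (255-R, 255-G, 255-B)
R: 255-167 = 88
G: 255-192 = 63
B: 255-84 = 171
= RGB(88, 63, 171)


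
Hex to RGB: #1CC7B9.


1C → 28 (R)
C7 → 199 (G)
B9 → 185 (B)
= RGB(28, 199, 185)


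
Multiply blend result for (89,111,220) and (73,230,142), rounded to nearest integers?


Multiply: C = A×B/255, rounded to nearest integer
R: 89×73/255 = 6497/255 ≈ 25.478 → 25
G: 111×230/255 = 25530/255 ≈ 100.118 → 100
B: 220×142/255 = 31240/255 ≈ 122.510 → 123
= RGB(25, 100, 123)


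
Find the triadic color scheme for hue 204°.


Triadic: equally spaced at 120° intervals
H1 = 204°
H2 = (204 + 120) mod 360 = 324°
H3 = (204 + 240) mod 360 = 84°
Triadic = 204°, 324°, 84°


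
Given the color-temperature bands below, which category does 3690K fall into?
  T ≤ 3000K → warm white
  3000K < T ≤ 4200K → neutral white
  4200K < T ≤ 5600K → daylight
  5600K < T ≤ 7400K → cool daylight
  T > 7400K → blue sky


Temperature: 3690K
3000K < 3690K ≤ 4200K → neutral white
Classification: neutral white


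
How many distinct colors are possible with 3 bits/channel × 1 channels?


Total bits = 3 bits/channel × 1 channels = 3 bits
Distinct colors = 2^3
= 8 colors


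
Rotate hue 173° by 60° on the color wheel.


New hue = (H + rotation) mod 360
New hue = (173 + 60) mod 360
= 233 mod 360
= 233°


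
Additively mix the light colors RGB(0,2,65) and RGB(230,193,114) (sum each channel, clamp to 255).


Additive: each channel = min(255, C₁+C₂)
R: 0+230 = 230 → 230
G: 2+193 = 195 → 195
B: 65+114 = 179 → 179
= RGB(230, 195, 179)


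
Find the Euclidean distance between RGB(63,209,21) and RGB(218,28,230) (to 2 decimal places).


d = √[(R₁-R₂)² + (G₁-G₂)² + (B₁-B₂)²]
d = √[(63-218)² + (209-28)² + (21-230)²]
d = √[24025 + 32761 + 43681]
d = √100467
d ≈ 316.97


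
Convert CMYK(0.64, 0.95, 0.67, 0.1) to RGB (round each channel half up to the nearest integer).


R = 255 × (1-C) × (1-K) = 255 × 0.36 × 0.90 = 82.62 → 83
G = 255 × (1-M) × (1-K) = 255 × 0.05 × 0.90 = 11.475 → 11
B = 255 × (1-Y) × (1-K) = 255 × 0.33 × 0.90 = 75.735 → 76
= RGB(83, 11, 76)


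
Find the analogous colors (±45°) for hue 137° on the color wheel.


Base hue: 137°
Left analog: (137 - 45) mod 360 = 92°
Right analog: (137 + 45) mod 360 = 182°
Analogous hues = 92° and 182°


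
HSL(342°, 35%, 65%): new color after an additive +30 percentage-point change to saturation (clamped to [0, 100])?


Original S = 35%
Adjustment = +30 percentage points
New S = 35 + (30) = 65
Clamp to [0, 100] → 65
= HSL(342°, 65%, 65%)


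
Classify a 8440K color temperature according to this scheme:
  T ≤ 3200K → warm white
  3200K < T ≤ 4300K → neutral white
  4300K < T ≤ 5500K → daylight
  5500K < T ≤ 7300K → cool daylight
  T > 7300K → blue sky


Temperature: 8440K
8440K > 7300K → blue sky
Classification: blue sky


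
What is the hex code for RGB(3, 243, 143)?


R = 3 → 03 (hex)
G = 243 → F3 (hex)
B = 143 → 8F (hex)
Hex = #03F38F


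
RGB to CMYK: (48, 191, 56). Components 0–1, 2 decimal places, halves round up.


R'=48/255≈0.1882, G'=191/255≈0.7490, B'=56/255≈0.2196
K = 1 - max(R',G',B') = 1 - 191/255 = 64/255 = 0.25098… → 0.25
(1-R'-K)/(1-K) simplifies to (max-R)/max with max = 191:
C = (191-48)/191 = 143/191 = 0.74869… → 0.75
M = (191-191)/191 = 0/191 = 0 → 0.00
Y = (191-56)/191 = 135/191 = 0.70680… → 0.71
= CMYK(0.75, 0.00, 0.71, 0.25)


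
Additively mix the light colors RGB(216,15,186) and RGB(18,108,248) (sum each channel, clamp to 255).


Additive: each channel = min(255, C₁+C₂)
R: 216+18 = 234 → 234
G: 15+108 = 123 → 123
B: 186+248 = 434 → 255
= RGB(234, 123, 255)


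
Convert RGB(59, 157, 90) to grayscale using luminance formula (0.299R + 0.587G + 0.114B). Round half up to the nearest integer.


Gray = 0.299×R + 0.587×G + 0.114×B
Gray = 0.299×59 + 0.587×157 + 0.114×90
Gray = 17.641 + 92.159 + 10.260
Gray = 120.060 → round half up → 120
Gray = 120


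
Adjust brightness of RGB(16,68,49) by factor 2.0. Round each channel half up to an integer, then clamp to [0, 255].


Multiply each channel by 2.0, round half up, clamp to [0, 255]
R: 16×2.0 = 32
G: 68×2.0 = 136
B: 49×2.0 = 98
= RGB(32, 136, 98)


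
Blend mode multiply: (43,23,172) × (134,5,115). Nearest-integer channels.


Multiply: C = A×B/255, rounded to nearest integer
R: 43×134/255 = 5762/255 ≈ 22.596 → 23
G: 23×5/255 = 115/255 ≈ 0.451 → 0
B: 172×115/255 = 19780/255 ≈ 77.569 → 78
= RGB(23, 0, 78)


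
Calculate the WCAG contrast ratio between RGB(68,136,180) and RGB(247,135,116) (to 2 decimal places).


Linearize each sRGB channel c=v/255: c/12.92 if c ≤ 0.04045 else ((c+0.055)/1.055)^2.4
L = 0.2126×R_lin + 0.7152×G_lin + 0.0722×B_lin
Color 1 (68,136,180):
  R=68: 68/255≈0.2667 > 0.04045 → ((0.2667+0.055)/1.055)^2.4 ≈ 0.05781
  G=136: 136/255≈0.5333 > 0.04045 → ((0.5333+0.055)/1.055)^2.4 ≈ 0.24620
  B=180: 180/255≈0.7059 > 0.04045 → ((0.7059+0.055)/1.055)^2.4 ≈ 0.45641
  L1 = 0.2126×0.05781 + 0.7152×0.24620 + 0.0722×0.45641 ≈ 0.22133
Color 2 (247,135,116):
  R=247: 247/255≈0.9686 > 0.04045 → ((0.9686+0.055)/1.055)^2.4 ≈ 0.93011
  G=135: 135/255≈0.5294 > 0.04045 → ((0.5294+0.055)/1.055)^2.4 ≈ 0.24228
  B=116: 116/255≈0.4549 > 0.04045 → ((0.4549+0.055)/1.055)^2.4 ≈ 0.17465
  L2 = 0.2126×0.93011 + 0.7152×0.24228 + 0.0722×0.17465 ≈ 0.38363
Lighter = 0.38363, Darker = 0.22133
Ratio = (L_lighter + 0.05) / (L_darker + 0.05)
Ratio = (0.38363 + 0.05) / (0.22133 + 0.05) = 0.43363 / 0.27133 ≈ 1.5982
Ratio ≈ 1.60:1


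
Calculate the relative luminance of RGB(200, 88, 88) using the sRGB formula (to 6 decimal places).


Linearize each channel (sRGB transfer function): c = v/255; c_lin = c/12.92 if c ≤ 0.04045, else ((c+0.055)/1.055)^2.4
  R: 200/255 ≈ 0.784314 > 0.04045 → ((0.784314+0.055)/1.055)^2.4 ≈ 0.577580
  G: 88/255 ≈ 0.345098 > 0.04045 → ((0.345098+0.055)/1.055)^2.4 ≈ 0.097587
  B: 88/255 ≈ 0.345098 > 0.04045 → ((0.345098+0.055)/1.055)^2.4 ≈ 0.097587
R_lin = 0.577580, G_lin = 0.097587, B_lin = 0.097587
L = 0.2126×R + 0.7152×G + 0.0722×B
L = 0.2126×0.577580 + 0.7152×0.097587 + 0.0722×0.097587
L ≈ 0.199634
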